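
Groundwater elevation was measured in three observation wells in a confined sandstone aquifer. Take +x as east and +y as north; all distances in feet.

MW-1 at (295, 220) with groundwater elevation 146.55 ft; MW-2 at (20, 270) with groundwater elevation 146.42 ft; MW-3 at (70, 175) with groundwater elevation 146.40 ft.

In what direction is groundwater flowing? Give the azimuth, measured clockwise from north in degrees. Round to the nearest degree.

With h = a·x + b·y + c and MW-1 as origin, the differences give:
  (-275)·a + 50·b = -0.13
  (-225)·a + (-45)·b = -0.15
Eliminate b (×(-45) and ×50, subtract): 23625·a = 13.350 → a = ∂h/∂x = +0.0005651
Back-substitute: b = ∂h/∂y = +0.0005079.
Flow direction (−∇h) has components (-0.0005651 E, -0.0005079 N).
Azimuth = atan2(E, N) = atan2(-0.0005651, -0.0005079) = 228.0° ≈ 228°.

228°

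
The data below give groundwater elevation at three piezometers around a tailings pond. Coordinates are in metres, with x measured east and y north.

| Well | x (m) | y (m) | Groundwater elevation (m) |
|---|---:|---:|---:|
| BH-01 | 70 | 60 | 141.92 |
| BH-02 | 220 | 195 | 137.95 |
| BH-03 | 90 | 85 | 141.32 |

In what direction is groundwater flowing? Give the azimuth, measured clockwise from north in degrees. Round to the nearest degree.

060°

Three-point gradient (reference BH-01): Δ to BH-02 = (150, 135, -3.97), Δ to BH-03 = (20, 25, -0.60).
∂h/∂x = -0.01738, ∂h/∂y = -0.01010 (det = 1050).
Flow direction (−∇h) has components (+0.01738 E, +0.01010 N).
Azimuth = atan2(E, N) = atan2(+0.01738, +0.01010) = 59.9° ≈ 060°.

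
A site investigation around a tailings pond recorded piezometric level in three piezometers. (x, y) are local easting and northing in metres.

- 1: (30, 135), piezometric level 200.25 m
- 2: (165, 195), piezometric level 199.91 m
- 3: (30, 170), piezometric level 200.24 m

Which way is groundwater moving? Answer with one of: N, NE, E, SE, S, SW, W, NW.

Taking 1 as reference: 2−1 = (135, 60, -0.34); 3−1 = (0, 35, -0.01).
Solve a·Δx + b·Δy = Δh: det = 135·35 − 0·60 = 4725.
∂h/∂x = [(-0.34)·35 − (-0.01)·60] / 4725 = -0.002392
∂h/∂y = [135·(-0.01) − 0·(-0.34)] / 4725 = -0.0002857
Flow = −∇h = (+0.002392 east, +0.0002857 north), which points east.

E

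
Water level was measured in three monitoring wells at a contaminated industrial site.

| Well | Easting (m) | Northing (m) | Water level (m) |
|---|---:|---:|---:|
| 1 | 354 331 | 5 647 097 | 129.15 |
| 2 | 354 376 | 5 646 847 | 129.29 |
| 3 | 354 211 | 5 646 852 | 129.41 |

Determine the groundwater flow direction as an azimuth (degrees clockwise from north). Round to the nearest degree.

Three-point gradient (reference 1): Δ to 2 = (45, -250, +0.14), Δ to 3 = (-120, -245, +0.26).
∂h/∂x = -0.0007483, ∂h/∂y = -0.0006947 (det = -41025).
Flow direction (−∇h) has components (+0.0007483 E, +0.0006947 N).
Azimuth = atan2(E, N) = atan2(+0.0007483, +0.0006947) = 47.1° ≈ 047°.

047°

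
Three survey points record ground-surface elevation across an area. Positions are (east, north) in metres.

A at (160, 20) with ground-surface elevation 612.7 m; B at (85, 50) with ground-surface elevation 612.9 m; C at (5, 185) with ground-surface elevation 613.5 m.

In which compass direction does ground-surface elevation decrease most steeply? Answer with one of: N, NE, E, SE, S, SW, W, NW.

S

Taking A as reference: B−A = (-75, 30, +0.2); C−A = (-155, 165, +0.8).
Solve a·Δx + b·Δy = Δz: det = (-75)·165 − (-155)·30 = -7725.
∂z/∂x = [(+0.2)·165 − (+0.8)·30] / -7725 = -0.001165
∂z/∂y = [(-75)·(+0.8) − (-155)·(+0.2)] / -7725 = +0.003754
Steepest decrease is along −∇f = (+0.001165 E, -0.003754 N) → south.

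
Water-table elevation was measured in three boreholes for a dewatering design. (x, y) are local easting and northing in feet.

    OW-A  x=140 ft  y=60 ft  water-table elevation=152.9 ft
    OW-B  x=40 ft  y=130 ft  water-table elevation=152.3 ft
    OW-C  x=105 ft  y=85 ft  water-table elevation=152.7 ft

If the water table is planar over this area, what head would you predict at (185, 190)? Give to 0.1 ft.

Taking OW-A as reference: OW-B−OW-A = (-100, 70, -0.6); OW-C−OW-A = (-35, 25, -0.2).
Solve a·Δx + b·Δy = Δh: det = (-100)·25 − (-35)·70 = -50.
∂h/∂x = [(-0.6)·25 − (-0.2)·70] / -50 = +0.02000
∂h/∂y = [(-100)·(-0.2) − (-35)·(-0.6)] / -50 = +0.02000
h(185, 190) = 152.9 + (+0.02000)·(45) + (+0.02000)·(130) = 152.9 +0.900 +2.600 = 156.400 ft.

156.4 ft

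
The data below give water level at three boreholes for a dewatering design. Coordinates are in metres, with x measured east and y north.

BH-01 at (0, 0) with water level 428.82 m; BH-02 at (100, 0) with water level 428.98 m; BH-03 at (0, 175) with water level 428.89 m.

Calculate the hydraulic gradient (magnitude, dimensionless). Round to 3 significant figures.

∂h/∂x = (428.98 − 428.82) / (100 − 0) = +0.001600
∂h/∂y = (428.89 − 428.82) / (175 − 0) = +0.0004000
|∇h| = √(0.001600² + 0.0004000²) = 0.001649

0.00165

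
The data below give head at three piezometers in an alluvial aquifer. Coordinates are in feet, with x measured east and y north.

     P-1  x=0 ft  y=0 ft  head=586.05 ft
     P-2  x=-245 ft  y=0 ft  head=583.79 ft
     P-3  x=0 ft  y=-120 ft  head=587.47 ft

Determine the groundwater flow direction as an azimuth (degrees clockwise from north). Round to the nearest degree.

322°

∂h/∂x = (583.79 − 586.05) / (-245 − 0) = +0.009224
∂h/∂y = (587.47 − 586.05) / (-120 − 0) = -0.01183
Flow direction (−∇h) has components (-0.009224 E, +0.01183 N).
Azimuth = atan2(E, N) = atan2(-0.009224, +0.01183) = 322.1° ≈ 322°.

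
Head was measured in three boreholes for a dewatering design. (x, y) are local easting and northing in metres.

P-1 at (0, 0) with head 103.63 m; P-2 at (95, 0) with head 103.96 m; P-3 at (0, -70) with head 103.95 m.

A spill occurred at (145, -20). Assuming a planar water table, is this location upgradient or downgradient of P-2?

upgradient

∂h/∂x = (103.96 − 103.63) / (95 − 0) = +0.003474
∂h/∂y = (103.95 − 103.63) / (-70 − 0) = -0.004571
Head at (145, -20) = 103.63 + (+0.003474)·(145) + (-0.004571)·(-20) = 104.23 m.
That is higher than the 103.96 m at P-2, so the point is upgradient.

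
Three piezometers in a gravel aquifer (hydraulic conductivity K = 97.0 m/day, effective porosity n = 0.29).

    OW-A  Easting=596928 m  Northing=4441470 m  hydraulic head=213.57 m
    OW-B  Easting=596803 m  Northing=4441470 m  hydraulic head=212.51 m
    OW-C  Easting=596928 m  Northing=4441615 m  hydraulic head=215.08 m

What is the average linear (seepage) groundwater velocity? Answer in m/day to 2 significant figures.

4.5 m/day

∂h/∂x = (212.51 − 213.57) / (596803 − 596928) = +0.008480
∂h/∂y = (215.08 − 213.57) / (4441615 − 4441470) = +0.01041
|∇h| = √(0.008480² + 0.01041²) = 0.01343
Seepage velocity v = K·i/n = 97.0 × 0.01343 / 0.29 = 4.492 m/day.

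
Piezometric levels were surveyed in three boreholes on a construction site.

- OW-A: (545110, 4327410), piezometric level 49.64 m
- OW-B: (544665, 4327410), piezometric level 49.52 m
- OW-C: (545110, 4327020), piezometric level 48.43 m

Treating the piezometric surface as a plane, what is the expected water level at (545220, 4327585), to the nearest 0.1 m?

50.2 m

∂h/∂x = (49.52 − 49.64) / (544665 − 545110) = +0.0002697
∂h/∂y = (48.43 − 49.64) / (4327020 − 4327410) = +0.003103
h(545220, 4327585) = 49.64 + (+0.0002697)·(110) + (+0.003103)·(175) = 49.64 +0.030 +0.543 = 50.213 m.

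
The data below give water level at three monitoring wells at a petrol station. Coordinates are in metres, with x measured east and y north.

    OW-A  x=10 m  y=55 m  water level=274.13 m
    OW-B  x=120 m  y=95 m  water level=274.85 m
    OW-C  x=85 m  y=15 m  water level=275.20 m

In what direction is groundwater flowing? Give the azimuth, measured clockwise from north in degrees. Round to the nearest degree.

With h = a·x + b·y + c and OW-A as origin, the differences give:
  110·a + 40·b = +0.72
  75·a + (-40)·b = +1.07
Eliminate b (×(-40) and ×40, subtract): -7400·a = -71.600 → a = ∂h/∂x = +0.009676
Back-substitute: b = ∂h/∂y = -0.008608.
Flow direction (−∇h) has components (-0.009676 E, +0.008608 N).
Azimuth = atan2(E, N) = atan2(-0.009676, +0.008608) = 311.7° ≈ 312°.

312°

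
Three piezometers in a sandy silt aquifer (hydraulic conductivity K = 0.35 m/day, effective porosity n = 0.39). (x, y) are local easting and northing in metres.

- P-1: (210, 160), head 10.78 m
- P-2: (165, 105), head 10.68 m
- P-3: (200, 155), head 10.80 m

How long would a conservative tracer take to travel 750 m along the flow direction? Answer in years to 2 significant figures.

Taking P-1 as reference: P-2−P-1 = (-45, -55, -0.10); P-3−P-1 = (-10, -5, +0.02).
Solve a·Δx + b·Δy = Δh: det = (-45)·(-5) − (-10)·(-55) = -325.
∂h/∂x = [(-0.10)·(-5) − (+0.02)·(-55)] / -325 = -0.004923
∂h/∂y = [(-45)·(+0.02) − (-10)·(-0.10)] / -325 = +0.005846
|∇h| = √(-0.004923² + 0.005846²) = 0.007643
Seepage velocity v = K·i/n = 0.35 × 0.007643 / 0.39 = 0.006859 m/day.
t = 750 / 0.006859 = 1.093e+05 days = 299 years.

300 years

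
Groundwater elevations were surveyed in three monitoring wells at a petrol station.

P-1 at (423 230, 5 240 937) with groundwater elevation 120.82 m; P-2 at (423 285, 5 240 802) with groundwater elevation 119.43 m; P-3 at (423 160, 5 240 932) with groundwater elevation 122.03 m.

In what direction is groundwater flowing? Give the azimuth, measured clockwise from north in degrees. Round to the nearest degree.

Taking P-1 as reference: P-2−P-1 = (55, -135, -1.39); P-3−P-1 = (-70, -5, +1.21).
Determinant of the coordinate differences = 55·(-5) − (-70)·(-135) = -9725.
∂h/∂x = [(-1.39)·(-5) − (+1.21)·(-135)] / -9725 = -0.01751
∂h/∂y = [55·(+1.21) − (-70)·(-1.39)] / -9725 = +0.003162
Flow direction (−∇h) has components (+0.01751 E, -0.003162 N).
Azimuth = atan2(E, N) = atan2(+0.01751, -0.003162) = 100.2° ≈ 100°.

100°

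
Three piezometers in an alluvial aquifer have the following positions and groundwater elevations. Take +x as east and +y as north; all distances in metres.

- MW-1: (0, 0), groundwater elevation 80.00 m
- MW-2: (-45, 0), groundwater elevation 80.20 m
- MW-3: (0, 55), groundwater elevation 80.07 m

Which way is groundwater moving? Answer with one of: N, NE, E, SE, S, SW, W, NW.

∂h/∂x = (80.20 − 80.00) / (-45 − 0) = -0.004444
∂h/∂y = (80.07 − 80.00) / (55 − 0) = +0.001273
Flow = −∇h = (+0.004444 east, -0.001273 north), which points east.

E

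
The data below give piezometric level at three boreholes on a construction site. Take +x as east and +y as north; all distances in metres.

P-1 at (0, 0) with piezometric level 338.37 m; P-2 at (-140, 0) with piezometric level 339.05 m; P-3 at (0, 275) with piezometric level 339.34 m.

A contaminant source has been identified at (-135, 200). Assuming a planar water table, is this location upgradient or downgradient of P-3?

∂h/∂x = (339.05 − 338.37) / (-140 − 0) = -0.004857
∂h/∂y = (339.34 − 338.37) / (275 − 0) = +0.003527
Head at (-135, 200) = 338.37 + (-0.004857)·(-135) + (+0.003527)·(200) = 339.73 m.
That is higher than the 339.34 m at P-3, so the point is upgradient.

upgradient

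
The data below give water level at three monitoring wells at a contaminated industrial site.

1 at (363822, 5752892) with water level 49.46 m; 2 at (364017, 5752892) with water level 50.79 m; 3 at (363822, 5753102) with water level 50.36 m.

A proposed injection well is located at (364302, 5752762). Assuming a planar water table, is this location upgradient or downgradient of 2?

∂h/∂x = (50.79 − 49.46) / (364017 − 363822) = +0.006821
∂h/∂y = (50.36 − 49.46) / (5753102 − 5752892) = +0.004286
Head at (364302, 5752762) = 49.46 + (+0.006821)·(480) + (+0.004286)·(-130) = 52.18 m.
That is higher than the 50.79 m at 2, so the point is upgradient.

upgradient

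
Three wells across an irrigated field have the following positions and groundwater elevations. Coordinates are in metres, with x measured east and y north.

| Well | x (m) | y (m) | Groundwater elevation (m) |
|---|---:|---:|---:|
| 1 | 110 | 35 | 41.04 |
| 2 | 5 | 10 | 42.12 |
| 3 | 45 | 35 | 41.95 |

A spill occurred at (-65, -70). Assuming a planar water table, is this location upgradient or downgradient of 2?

Taking 1 as reference: 2−1 = (-105, -25, +1.08); 3−1 = (-65, 0, +0.91).
Solve a·Δx + b·Δy = Δh: det = (-105)·0 − (-65)·(-25) = -1625.
∂h/∂x = [(+1.08)·0 − (+0.91)·(-25)] / -1625 = -0.01400
∂h/∂y = [(-105)·(+0.91) − (-65)·(+1.08)] / -1625 = +0.01560
Head at (-65, -70) = 41.04 + (-0.01400)·(-175) + (+0.01560)·(-105) = 41.85 m.
That is lower than the 42.12 m at 2, so the point is downgradient.

downgradient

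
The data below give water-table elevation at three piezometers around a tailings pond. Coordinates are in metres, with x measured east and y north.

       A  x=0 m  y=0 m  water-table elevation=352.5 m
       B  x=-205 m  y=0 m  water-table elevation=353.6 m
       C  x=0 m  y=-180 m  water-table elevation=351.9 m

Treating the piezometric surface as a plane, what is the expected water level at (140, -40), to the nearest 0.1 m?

351.6 m

∂h/∂x = (353.6 − 352.5) / (-205 − 0) = -0.005366
∂h/∂y = (351.9 − 352.5) / (-180 − 0) = +0.003333
h(140, -40) = 352.5 + (-0.005366)·(140) + (+0.003333)·(-40) = 352.5 -0.751 -0.133 = 351.615 m.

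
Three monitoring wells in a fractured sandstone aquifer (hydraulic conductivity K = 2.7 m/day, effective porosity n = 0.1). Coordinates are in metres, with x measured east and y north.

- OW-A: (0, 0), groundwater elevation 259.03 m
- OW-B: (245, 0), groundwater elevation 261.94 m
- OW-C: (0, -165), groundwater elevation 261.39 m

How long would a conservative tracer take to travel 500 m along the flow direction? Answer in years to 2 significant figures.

∂h/∂x = (261.94 − 259.03) / (245 − 0) = +0.01188
∂h/∂y = (261.39 − 259.03) / (-165 − 0) = -0.01430
|∇h| = √(0.01188² + -0.01430²) = 0.01859
Seepage velocity v = K·i/n = 2.7 × 0.01859 / 0.1 = 0.5019 m/day.
t = 500 / 0.5019 = 996.2 days = 2.73 years.

2.7 years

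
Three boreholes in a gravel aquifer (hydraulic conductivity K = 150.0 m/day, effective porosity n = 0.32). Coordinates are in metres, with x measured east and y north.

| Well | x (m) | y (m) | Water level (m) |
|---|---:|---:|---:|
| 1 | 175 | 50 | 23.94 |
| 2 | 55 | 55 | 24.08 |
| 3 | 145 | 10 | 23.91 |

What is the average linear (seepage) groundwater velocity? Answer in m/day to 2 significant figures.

0.90 m/day

Three-point gradient (reference 1): Δ to 2 = (-120, 5, +0.14), Δ to 3 = (-30, -40, -0.03).
∂h/∂x = -0.001101, ∂h/∂y = +0.001576 (det = 4950).
|∇h| = √(-0.001101² + 0.001576²) = 0.001922
Seepage velocity v = K·i/n = 150.0 × 0.001922 / 0.32 = 0.9009 m/day.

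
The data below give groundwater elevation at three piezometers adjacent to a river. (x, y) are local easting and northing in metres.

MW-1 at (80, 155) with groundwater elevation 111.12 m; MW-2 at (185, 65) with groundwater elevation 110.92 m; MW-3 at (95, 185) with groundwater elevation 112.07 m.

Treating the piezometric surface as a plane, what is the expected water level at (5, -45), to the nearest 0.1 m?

Three-point gradient (reference MW-1): Δ to MW-2 = (105, -90, -0.20), Δ to MW-3 = (15, 30, +0.95).
∂h/∂x = +0.01767, ∂h/∂y = +0.02283 (det = 4500).
h(5, -45) = 111.12 + (+0.01767)·(-75) + (+0.02283)·(-200) = 111.12 -1.325 -4.567 = 105.228 m.

105.2 m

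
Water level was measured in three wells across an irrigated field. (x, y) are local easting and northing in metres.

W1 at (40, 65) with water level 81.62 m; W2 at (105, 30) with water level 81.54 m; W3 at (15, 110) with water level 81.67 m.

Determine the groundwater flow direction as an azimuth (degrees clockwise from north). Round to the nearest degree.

Differences from W1: to W2 (Δx, Δy, Δh) = (65, -35, -0.08); to W3 = (-25, 45, +0.05).
Determinant of the coordinate differences = 65·45 − (-25)·(-35) = 2050.
∂h/∂x = [(-0.08)·45 − (+0.05)·(-35)] / 2050 = -0.0009024
∂h/∂y = [65·(+0.05) − (-25)·(-0.08)] / 2050 = +0.0006098
Flow direction (−∇h) has components (+0.0009024 E, -0.0006098 N).
Azimuth = atan2(E, N) = atan2(+0.0009024, -0.0006098) = 124.0° ≈ 124°.

124°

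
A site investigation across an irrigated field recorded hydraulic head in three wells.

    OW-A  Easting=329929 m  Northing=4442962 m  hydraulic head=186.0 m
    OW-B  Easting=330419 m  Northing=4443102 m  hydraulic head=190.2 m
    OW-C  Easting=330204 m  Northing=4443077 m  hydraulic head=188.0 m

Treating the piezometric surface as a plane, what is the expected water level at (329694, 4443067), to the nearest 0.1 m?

Taking OW-A as reference: OW-B−OW-A = (490, 140, +4.2); OW-C−OW-A = (275, 115, +2.0).
Solve a·Δx + b·Δy = Δh: det = 490·115 − 275·140 = 17850.
∂h/∂x = [(+4.2)·115 − (+2.0)·140] / 17850 = +0.01137
∂h/∂y = [490·(+2.0) − 275·(+4.2)] / 17850 = -0.009804
h(329694, 4443067) = 186.0 + (+0.01137)·(-235) + (-0.009804)·(105) = 186.0 -2.673 -1.029 = 182.298 m.

182.3 m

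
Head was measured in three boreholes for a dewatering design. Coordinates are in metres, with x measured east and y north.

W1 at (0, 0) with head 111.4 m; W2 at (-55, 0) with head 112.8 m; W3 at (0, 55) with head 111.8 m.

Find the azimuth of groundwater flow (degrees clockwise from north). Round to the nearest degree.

106°

∂h/∂x = (112.8 − 111.4) / (-55 − 0) = -0.02545
∂h/∂y = (111.8 − 111.4) / (55 − 0) = +0.007273
Flow direction (−∇h) has components (+0.02545 E, -0.007273 N).
Azimuth = atan2(E, N) = atan2(+0.02545, -0.007273) = 105.9° ≈ 106°.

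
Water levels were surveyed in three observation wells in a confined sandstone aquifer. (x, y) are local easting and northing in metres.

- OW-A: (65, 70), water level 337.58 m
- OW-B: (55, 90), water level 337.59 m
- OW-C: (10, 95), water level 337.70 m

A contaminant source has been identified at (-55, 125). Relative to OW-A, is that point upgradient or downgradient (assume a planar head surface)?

upgradient

Differences from OW-A: to OW-B (Δx, Δy, Δh) = (-10, 20, +0.01); to OW-C = (-55, 25, +0.12).
Determinant of the coordinate differences = (-10)·25 − (-55)·20 = 850.
∂h/∂x = [(+0.01)·25 − (+0.12)·20] / 850 = -0.002529
∂h/∂y = [(-10)·(+0.12) − (-55)·(+0.01)] / 850 = -0.0007647
Head at (-55, 125) = 337.58 + (-0.002529)·(-120) + (-0.0007647)·(55) = 337.84 m.
That is higher than the 337.58 m at OW-A, so the point is upgradient.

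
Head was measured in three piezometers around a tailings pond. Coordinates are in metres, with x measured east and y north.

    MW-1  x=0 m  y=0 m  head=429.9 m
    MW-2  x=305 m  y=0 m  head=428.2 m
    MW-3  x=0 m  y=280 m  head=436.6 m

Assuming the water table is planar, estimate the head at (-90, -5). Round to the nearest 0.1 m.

∂h/∂x = (428.2 − 429.9) / (305 − 0) = -0.005574
∂h/∂y = (436.6 − 429.9) / (280 − 0) = +0.02393
h(-90, -5) = 429.9 + (-0.005574)·(-90) + (+0.02393)·(-5) = 429.9 +0.502 -0.120 = 430.282 m.

430.3 m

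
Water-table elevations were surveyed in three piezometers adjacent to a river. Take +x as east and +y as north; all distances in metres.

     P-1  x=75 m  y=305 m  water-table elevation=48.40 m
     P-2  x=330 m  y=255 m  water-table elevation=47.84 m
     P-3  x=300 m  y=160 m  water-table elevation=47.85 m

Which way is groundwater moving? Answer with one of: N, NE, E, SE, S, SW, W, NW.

E

Taking P-1 as reference: P-2−P-1 = (255, -50, -0.56); P-3−P-1 = (225, -145, -0.55).
Solve a·Δx + b·Δy = Δh: det = 255·(-145) − 225·(-50) = -25725.
∂h/∂x = [(-0.56)·(-145) − (-0.55)·(-50)] / -25725 = -0.002087
∂h/∂y = [255·(-0.55) − 225·(-0.56)] / -25725 = +0.0005539
Flow = −∇h = (+0.002087 east, -0.0005539 north), which points east.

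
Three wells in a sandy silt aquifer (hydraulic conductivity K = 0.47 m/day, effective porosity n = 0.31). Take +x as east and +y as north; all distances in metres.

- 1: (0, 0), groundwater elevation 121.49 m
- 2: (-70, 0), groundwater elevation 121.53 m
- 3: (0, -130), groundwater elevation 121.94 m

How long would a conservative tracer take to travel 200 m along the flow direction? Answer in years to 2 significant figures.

∂h/∂x = (121.53 − 121.49) / (-70 − 0) = -0.0005714
∂h/∂y = (121.94 − 121.49) / (-130 − 0) = -0.003462
|∇h| = √(-0.0005714² + -0.003462²) = 0.003509
Seepage velocity v = K·i/n = 0.47 × 0.003509 / 0.31 = 0.00532 m/day.
t = 200 / 0.00532 = 3.759e+04 days = 103 years.

100 years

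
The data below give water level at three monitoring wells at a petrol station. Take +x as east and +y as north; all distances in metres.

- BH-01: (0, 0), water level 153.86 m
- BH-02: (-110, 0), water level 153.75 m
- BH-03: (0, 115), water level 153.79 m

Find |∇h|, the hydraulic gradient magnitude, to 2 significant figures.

0.0012

∂h/∂x = (153.75 − 153.86) / (-110 − 0) = +0.001000
∂h/∂y = (153.79 − 153.86) / (115 − 0) = -0.0006087
|∇h| = √(0.001000² + -0.0006087²) = 0.001171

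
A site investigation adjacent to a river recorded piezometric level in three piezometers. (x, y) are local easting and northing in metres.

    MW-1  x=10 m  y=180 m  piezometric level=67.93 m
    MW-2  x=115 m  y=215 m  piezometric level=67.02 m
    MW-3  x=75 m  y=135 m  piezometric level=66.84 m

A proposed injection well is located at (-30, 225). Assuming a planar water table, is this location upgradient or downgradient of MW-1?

upgradient

Three-point gradient (reference MW-1): Δ to MW-2 = (105, 35, -0.91), Δ to MW-3 = (65, -45, -1.09).
∂h/∂x = -0.01130, ∂h/∂y = +0.007900 (det = -7000).
Head at (-30, 225) = 67.93 + (-0.01130)·(-40) + (+0.007900)·(45) = 68.74 m.
That is higher than the 67.93 m at MW-1, so the point is upgradient.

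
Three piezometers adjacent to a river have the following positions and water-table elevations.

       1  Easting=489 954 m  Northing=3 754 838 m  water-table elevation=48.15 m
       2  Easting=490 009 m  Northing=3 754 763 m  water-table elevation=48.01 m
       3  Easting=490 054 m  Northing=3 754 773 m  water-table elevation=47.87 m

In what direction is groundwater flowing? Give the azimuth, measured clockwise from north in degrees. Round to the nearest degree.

083°

Taking 1 as reference: 2−1 = (55, -75, -0.14); 3−1 = (100, -65, -0.28).
Solve a·Δx + b·Δy = Δh: det = 55·(-65) − 100·(-75) = 3925.
∂h/∂x = [(-0.14)·(-65) − (-0.28)·(-75)] / 3925 = -0.003032
∂h/∂y = [55·(-0.28) − 100·(-0.14)] / 3925 = -0.0003567
Flow direction (−∇h) has components (+0.003032 E, +0.0003567 N).
Azimuth = atan2(E, N) = atan2(+0.003032, +0.0003567) = 83.3° ≈ 083°.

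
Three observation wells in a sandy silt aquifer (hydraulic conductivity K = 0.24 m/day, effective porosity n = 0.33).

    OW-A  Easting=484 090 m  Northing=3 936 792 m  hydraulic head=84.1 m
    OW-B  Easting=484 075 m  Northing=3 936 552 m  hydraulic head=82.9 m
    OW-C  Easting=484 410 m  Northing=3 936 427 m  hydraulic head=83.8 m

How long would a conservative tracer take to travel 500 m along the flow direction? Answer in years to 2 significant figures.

290 years

Taking OW-A as reference: OW-B−OW-A = (-15, -240, -1.2); OW-C−OW-A = (320, -365, -0.3).
Solve a·Δx + b·Δy = Δh: det = (-15)·(-365) − 320·(-240) = 82275.
∂h/∂x = [(-1.2)·(-365) − (-0.3)·(-240)] / 82275 = +0.004448
∂h/∂y = [(-15)·(-0.3) − 320·(-1.2)] / 82275 = +0.004722
|∇h| = √(0.004448² + 0.004722²) = 0.006487
Seepage velocity v = K·i/n = 0.24 × 0.006487 / 0.33 = 0.004718 m/day.
t = 500 / 0.004718 = 1.06e+05 days = 290 years.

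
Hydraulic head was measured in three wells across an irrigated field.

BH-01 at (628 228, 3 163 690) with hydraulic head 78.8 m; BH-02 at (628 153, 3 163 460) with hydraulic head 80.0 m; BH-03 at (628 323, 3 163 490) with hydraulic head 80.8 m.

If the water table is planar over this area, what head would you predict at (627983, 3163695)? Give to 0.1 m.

77.3 m

Differences from BH-01: to BH-02 (Δx, Δy, Δh) = (-75, -230, +1.2); to BH-03 = (95, -200, +2.0).
Solve a·Δx + b·Δy = Δh: det = (-75)·(-200) − 95·(-230) = 36850.
∂h/∂x = [(+1.2)·(-200) − (+2.0)·(-230)] / 36850 = +0.005970
∂h/∂y = [(-75)·(+2.0) − 95·(+1.2)] / 36850 = -0.007164
h(627983, 3163695) = 78.8 + (+0.005970)·(-245) + (-0.007164)·(5) = 78.8 -1.463 -0.036 = 77.301 m.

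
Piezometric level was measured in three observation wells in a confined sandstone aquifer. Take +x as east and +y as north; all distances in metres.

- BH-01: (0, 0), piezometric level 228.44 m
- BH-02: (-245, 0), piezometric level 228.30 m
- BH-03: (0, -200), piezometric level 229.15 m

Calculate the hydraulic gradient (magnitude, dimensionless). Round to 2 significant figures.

0.0036

∂h/∂x = (228.30 − 228.44) / (-245 − 0) = +0.0005714
∂h/∂y = (229.15 − 228.44) / (-200 − 0) = -0.003550
|∇h| = √(0.0005714² + -0.003550²) = 0.003596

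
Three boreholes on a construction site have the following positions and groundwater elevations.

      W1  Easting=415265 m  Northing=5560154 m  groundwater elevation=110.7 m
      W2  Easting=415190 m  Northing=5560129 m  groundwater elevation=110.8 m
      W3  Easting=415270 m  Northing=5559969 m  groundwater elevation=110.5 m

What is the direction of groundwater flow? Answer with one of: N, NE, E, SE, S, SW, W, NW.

SE

Differences from W1: to W2 (Δx, Δy, Δh) = (-75, -25, +0.1); to W3 = (5, -185, -0.2).
Solve a·Δx + b·Δy = Δh: det = (-75)·(-185) − 5·(-25) = 14000.
∂h/∂x = [(+0.1)·(-185) − (-0.2)·(-25)] / 14000 = -0.001679
∂h/∂y = [(-75)·(-0.2) − 5·(+0.1)] / 14000 = +0.001036
Flow = −∇h = (+0.001679 east, -0.001036 north), which points southeast.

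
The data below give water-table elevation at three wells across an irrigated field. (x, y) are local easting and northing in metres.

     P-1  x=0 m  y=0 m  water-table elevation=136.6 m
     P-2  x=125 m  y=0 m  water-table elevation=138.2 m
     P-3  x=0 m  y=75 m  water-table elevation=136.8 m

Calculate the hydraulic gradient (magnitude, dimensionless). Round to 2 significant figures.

0.013

∂h/∂x = (138.2 − 136.6) / (125 − 0) = +0.01280
∂h/∂y = (136.8 − 136.6) / (75 − 0) = +0.002667
|∇h| = √(0.01280² + 0.002667²) = 0.01307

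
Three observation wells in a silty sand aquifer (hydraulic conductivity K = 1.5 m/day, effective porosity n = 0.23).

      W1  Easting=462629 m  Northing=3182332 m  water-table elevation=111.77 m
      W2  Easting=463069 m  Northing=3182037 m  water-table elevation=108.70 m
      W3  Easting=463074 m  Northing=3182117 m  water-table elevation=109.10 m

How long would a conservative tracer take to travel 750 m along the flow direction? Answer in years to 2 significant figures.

50 years

With h = a·x + b·y + c and W1 as origin, the differences give:
  440·a + (-295)·b = -3.07
  445·a + (-215)·b = -2.67
Eliminate b (×(-215) and ×(-295), subtract): 36675·a = -127.600 → a = ∂h/∂x = -0.003479
Back-substitute: b = ∂h/∂y = +0.005217.
|∇h| = √(-0.003479² + 0.005217²) = 0.006271
Seepage velocity v = K·i/n = 1.5 × 0.006271 / 0.23 = 0.0409 m/day.
t = 750 / 0.0409 = 1.834e+04 days = 50.2 years.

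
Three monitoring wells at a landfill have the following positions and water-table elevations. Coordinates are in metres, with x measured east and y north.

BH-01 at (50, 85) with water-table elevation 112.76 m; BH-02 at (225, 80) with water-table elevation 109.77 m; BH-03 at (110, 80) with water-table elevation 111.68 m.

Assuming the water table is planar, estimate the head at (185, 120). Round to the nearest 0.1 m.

With h = a·x + b·y + c and BH-01 as origin, the differences give:
  175·a + (-5)·b = -2.99
  60·a + (-5)·b = -1.08
Eliminate b (×(-5) and ×(-5), subtract): -575·a = 9.550 → a = ∂h/∂x = -0.01661
Back-substitute: b = ∂h/∂y = +0.01670.
h(185, 120) = 112.76 + (-0.01661)·(135) + (+0.01670)·(35) = 112.76 -2.242 +0.584 = 111.102 m.

111.1 m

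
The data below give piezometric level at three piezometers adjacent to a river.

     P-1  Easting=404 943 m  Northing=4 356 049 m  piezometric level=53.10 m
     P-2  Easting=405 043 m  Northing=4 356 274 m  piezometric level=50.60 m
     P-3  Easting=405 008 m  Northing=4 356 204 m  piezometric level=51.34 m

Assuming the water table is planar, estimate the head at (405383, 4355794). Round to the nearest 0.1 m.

Taking P-1 as reference: P-2−P-1 = (100, 225, -2.50); P-3−P-1 = (65, 155, -1.76).
Solve a·Δx + b·Δy = Δh: det = 100·155 − 65·225 = 875.
∂h/∂x = [(-2.50)·155 − (-1.76)·225] / 875 = +0.009714
∂h/∂y = [100·(-1.76) − 65·(-2.50)] / 875 = -0.01543
h(405383, 4355794) = 53.10 + (+0.009714)·(440) + (-0.01543)·(-255) = 53.10 +4.274 +3.934 = 61.309 m.

61.3 m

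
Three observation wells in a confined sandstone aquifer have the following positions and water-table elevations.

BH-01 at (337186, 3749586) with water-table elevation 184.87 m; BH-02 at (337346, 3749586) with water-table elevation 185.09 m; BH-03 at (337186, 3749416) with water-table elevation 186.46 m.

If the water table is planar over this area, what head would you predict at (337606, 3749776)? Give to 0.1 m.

183.7 m

∂h/∂x = (185.09 − 184.87) / (337346 − 337186) = +0.001375
∂h/∂y = (186.46 − 184.87) / (3749416 − 3749586) = -0.009353
h(337606, 3749776) = 184.87 + (+0.001375)·(420) + (-0.009353)·(190) = 184.87 +0.577 -1.777 = 183.670 m.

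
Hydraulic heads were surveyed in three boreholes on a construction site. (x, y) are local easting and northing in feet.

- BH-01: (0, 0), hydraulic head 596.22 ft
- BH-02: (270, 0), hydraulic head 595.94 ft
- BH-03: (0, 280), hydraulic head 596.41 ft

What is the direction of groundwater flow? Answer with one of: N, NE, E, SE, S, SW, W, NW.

SE

∂h/∂x = (595.94 − 596.22) / (270 − 0) = -0.001037
∂h/∂y = (596.41 − 596.22) / (280 − 0) = +0.0006786
Flow = −∇h = (+0.001037 east, -0.0006786 north), which points southeast.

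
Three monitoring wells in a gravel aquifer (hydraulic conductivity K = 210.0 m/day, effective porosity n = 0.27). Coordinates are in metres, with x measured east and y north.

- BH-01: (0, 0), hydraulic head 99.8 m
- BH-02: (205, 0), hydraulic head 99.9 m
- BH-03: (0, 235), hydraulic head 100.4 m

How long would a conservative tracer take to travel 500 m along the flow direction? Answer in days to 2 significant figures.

250 days

∂h/∂x = (99.9 − 99.8) / (205 − 0) = +0.0004878
∂h/∂y = (100.4 − 99.8) / (235 − 0) = +0.002553
|∇h| = √(0.0004878² + 0.002553²) = 0.002599
Seepage velocity v = K·i/n = 210.0 × 0.002599 / 0.27 = 2.021 m/day.
t = 500 / 2.021 = 247.4 days.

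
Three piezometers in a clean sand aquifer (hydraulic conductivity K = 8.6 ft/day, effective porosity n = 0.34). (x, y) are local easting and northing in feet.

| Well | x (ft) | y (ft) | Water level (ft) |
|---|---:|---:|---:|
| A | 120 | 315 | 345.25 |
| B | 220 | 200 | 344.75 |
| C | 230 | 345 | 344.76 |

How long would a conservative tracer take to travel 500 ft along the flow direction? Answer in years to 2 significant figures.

12 years

With h = a·x + b·y + c and A as origin, the differences give:
  100·a + (-115)·b = -0.50
  110·a + 30·b = -0.49
Eliminate b (×30 and ×(-115), subtract): 15650·a = -71.350 → a = ∂h/∂x = -0.004559
Back-substitute: b = ∂h/∂y = +0.0003834.
|∇h| = √(-0.004559² + 0.0003834²) = 0.004575
Seepage velocity v = K·i/n = 8.6 × 0.004575 / 0.34 = 0.1157 ft/day.
t = 500 / 0.1157 = 4322 days = 11.8 years.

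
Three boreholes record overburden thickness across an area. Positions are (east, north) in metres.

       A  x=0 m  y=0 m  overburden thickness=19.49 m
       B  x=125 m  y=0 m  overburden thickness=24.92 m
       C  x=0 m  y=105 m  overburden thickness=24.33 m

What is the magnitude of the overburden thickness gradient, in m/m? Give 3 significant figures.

∂d/∂x = (24.92 − 19.49) / (125 − 0) = +0.04344
∂d/∂y = (24.33 − 19.49) / (105 − 0) = +0.04610
|∇f| = √(0.04344² + 0.04610²) = 0.06334 m/m

0.0633 m/m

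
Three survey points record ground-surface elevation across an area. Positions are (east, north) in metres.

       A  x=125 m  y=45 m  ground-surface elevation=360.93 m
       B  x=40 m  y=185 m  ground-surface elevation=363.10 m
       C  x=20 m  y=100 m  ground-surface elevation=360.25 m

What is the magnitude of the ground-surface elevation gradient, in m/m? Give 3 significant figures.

0.0356 m/m

Taking A as reference: B−A = (-85, 140, +2.17); C−A = (-105, 55, -0.68).
Determinant of the coordinate differences = (-85)·55 − (-105)·140 = 10025.
∂z/∂x = [(+2.17)·55 − (-0.68)·140] / 10025 = +0.02140
∂z/∂y = [(-85)·(-0.68) − (-105)·(+2.17)] / 10025 = +0.02849
|∇f| = √(0.02140² + 0.02849²) = 0.03563 m/m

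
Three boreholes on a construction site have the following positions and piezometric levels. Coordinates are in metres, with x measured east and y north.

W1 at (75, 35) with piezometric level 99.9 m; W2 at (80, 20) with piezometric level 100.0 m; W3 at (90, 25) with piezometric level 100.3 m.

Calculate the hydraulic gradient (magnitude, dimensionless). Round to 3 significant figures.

0.0287

Taking W1 as reference: W2−W1 = (5, -15, +0.1); W3−W1 = (15, -10, +0.4).
Solve a·Δx + b·Δy = Δh: det = 5·(-10) − 15·(-15) = 175.
∂h/∂x = [(+0.1)·(-10) − (+0.4)·(-15)] / 175 = +0.02857
∂h/∂y = [5·(+0.4) − 15·(+0.1)] / 175 = +0.002857
|∇h| = √(0.02857² + 0.002857²) = 0.02871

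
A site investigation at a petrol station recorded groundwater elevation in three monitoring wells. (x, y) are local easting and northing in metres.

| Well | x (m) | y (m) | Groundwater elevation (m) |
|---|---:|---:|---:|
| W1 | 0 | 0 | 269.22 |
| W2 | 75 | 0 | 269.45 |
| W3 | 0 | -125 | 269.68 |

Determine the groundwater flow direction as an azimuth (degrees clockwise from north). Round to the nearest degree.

∂h/∂x = (269.45 − 269.22) / (75 − 0) = +0.003067
∂h/∂y = (269.68 − 269.22) / (-125 − 0) = -0.003680
Flow direction (−∇h) has components (-0.003067 E, +0.003680 N).
Azimuth = atan2(E, N) = atan2(-0.003067, +0.003680) = 320.2° ≈ 320°.

320°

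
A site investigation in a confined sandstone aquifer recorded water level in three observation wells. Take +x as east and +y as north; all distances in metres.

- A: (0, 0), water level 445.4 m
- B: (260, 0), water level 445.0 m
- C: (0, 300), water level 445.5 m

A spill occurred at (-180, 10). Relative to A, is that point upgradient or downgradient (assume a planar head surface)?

∂h/∂x = (445.0 − 445.4) / (260 − 0) = -0.001538
∂h/∂y = (445.5 − 445.4) / (300 − 0) = +0.0003333
Head at (-180, 10) = 445.4 + (-0.001538)·(-180) + (+0.0003333)·(10) = 445.68 m.
That is higher than the 445.4 m at A, so the point is upgradient.

upgradient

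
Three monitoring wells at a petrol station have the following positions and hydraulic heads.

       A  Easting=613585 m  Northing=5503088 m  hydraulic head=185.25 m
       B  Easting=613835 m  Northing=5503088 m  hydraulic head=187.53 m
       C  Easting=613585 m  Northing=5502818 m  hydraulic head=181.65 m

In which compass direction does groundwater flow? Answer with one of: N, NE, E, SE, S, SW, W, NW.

∂h/∂x = (187.53 − 185.25) / (613835 − 613585) = +0.009120
∂h/∂y = (181.65 − 185.25) / (5502818 − 5503088) = +0.01333
Flow = −∇h = (-0.009120 east, -0.01333 north), which points southwest.

SW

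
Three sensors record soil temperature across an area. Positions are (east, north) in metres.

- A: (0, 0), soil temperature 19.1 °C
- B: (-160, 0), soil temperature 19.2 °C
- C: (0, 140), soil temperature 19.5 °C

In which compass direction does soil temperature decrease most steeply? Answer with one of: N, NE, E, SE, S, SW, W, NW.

S

∂T/∂x = (19.2 − 19.1) / (-160 − 0) = -0.0006250
∂T/∂y = (19.5 − 19.1) / (140 − 0) = +0.002857
Steepest decrease is along −∇f = (+0.0006250 E, -0.002857 N) → south.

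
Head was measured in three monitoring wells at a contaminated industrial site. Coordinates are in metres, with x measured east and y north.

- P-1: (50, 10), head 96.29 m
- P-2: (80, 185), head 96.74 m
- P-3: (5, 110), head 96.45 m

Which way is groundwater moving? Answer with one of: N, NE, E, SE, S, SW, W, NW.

SW

Differences from P-1: to P-2 (Δx, Δy, Δh) = (30, 175, +0.45); to P-3 = (-45, 100, +0.16).
Determinant of the coordinate differences = 30·100 − (-45)·175 = 10875.
∂h/∂x = [(+0.45)·100 − (+0.16)·175] / 10875 = +0.001563
∂h/∂y = [30·(+0.16) − (-45)·(+0.45)] / 10875 = +0.002303
Flow = −∇h = (-0.001563 east, -0.002303 north), which points southwest.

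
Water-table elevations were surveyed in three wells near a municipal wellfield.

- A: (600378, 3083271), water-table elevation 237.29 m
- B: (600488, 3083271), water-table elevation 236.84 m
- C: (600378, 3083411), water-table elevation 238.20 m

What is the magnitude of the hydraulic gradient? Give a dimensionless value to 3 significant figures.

∂h/∂x = (236.84 − 237.29) / (600488 − 600378) = -0.004091
∂h/∂y = (238.20 − 237.29) / (3083411 − 3083271) = +0.006500
|∇h| = √(-0.004091² + 0.006500²) = 0.00768

0.00768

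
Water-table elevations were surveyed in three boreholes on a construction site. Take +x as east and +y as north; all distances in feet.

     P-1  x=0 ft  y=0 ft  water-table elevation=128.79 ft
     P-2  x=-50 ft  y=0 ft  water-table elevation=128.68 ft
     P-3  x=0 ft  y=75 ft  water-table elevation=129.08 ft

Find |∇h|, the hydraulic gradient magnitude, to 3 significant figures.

0.00445

∂h/∂x = (128.68 − 128.79) / (-50 − 0) = +0.002200
∂h/∂y = (129.08 − 128.79) / (75 − 0) = +0.003867
|∇h| = √(0.002200² + 0.003867²) = 0.004449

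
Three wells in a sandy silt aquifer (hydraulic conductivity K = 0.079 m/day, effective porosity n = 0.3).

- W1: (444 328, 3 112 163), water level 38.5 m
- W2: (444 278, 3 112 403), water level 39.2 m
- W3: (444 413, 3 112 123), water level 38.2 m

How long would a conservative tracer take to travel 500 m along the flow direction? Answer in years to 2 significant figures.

1500 years

With h = a·x + b·y + c and W1 as origin, the differences give:
  (-50)·a + 240·b = +0.7
  85·a + (-40)·b = -0.3
Eliminate b (×(-40) and ×240, subtract): -18400·a = 44.00 → a = ∂h/∂x = -0.002391
Back-substitute: b = ∂h/∂y = +0.002418.
|∇h| = √(-0.002391² + 0.002418²) = 0.003401
Seepage velocity v = K·i/n = 0.079 × 0.003401 / 0.3 = 0.0008956 m/day.
t = 500 / 0.0008956 = 5.583e+05 days = 1.53e+03 years.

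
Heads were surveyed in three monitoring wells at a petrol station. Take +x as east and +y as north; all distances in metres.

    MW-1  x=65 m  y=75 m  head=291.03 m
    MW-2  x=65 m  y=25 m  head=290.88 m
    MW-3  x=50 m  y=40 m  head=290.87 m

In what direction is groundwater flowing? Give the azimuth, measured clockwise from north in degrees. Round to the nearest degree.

With h = a·x + b·y + c and MW-1 as origin, the differences give:
  0·a + (-50)·b = -0.15
  (-15)·a + (-35)·b = -0.16
Eliminate b (×(-35) and ×(-50), subtract): -750·a = -2.750 → a = ∂h/∂x = +0.003667
Back-substitute: b = ∂h/∂y = +0.003000.
Flow direction (−∇h) has components (-0.003667 E, -0.003000 N).
Azimuth = atan2(E, N) = atan2(-0.003667, -0.003000) = 230.7° ≈ 231°.

231°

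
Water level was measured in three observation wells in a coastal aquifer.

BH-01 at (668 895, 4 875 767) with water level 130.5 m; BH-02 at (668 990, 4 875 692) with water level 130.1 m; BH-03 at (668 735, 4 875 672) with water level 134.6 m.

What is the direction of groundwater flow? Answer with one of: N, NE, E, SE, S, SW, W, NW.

Differences from BH-01: to BH-02 (Δx, Δy, Δh) = (95, -75, -0.4); to BH-03 = (-160, -95, +4.1).
Solve a·Δx + b·Δy = Δh: det = 95·(-95) − (-160)·(-75) = -21025.
∂h/∂x = [(-0.4)·(-95) − (+4.1)·(-75)] / -21025 = -0.01643
∂h/∂y = [95·(+4.1) − (-160)·(-0.4)] / -21025 = -0.01548
Flow = −∇h = (+0.01643 east, +0.01548 north), which points northeast.

NE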